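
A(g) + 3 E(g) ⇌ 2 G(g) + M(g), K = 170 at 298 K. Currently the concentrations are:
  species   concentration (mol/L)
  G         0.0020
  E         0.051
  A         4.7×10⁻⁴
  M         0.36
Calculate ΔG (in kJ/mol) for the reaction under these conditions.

Q = [G]²·[M] / ([A]·[E]³) = (0.0020)²·(0.36) / ((4.7×10⁻⁴)·(0.051)³) = 23.1
ΔG = RT ln(Q/K) = (8.314 J mol⁻¹ K⁻¹)(298 K) × ln(23.1/170)
   = (2.478 kJ/mol)(-1.996) = -4.95 kJ/mol
ΔG < 0, so the forward reaction is spontaneous (proceeds forward).

ΔG = -4.95 kJ/mol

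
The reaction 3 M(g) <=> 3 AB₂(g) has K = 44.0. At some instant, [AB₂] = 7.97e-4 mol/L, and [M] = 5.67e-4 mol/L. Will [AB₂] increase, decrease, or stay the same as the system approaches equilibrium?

increase

Q = [AB₂]³ / [M]³ = (7.97e-4)³ / (5.67e-4)³ = 2.78
Q = 2.78 < K = 44.0: net forward reaction.
AB₂ is a product, so it increases.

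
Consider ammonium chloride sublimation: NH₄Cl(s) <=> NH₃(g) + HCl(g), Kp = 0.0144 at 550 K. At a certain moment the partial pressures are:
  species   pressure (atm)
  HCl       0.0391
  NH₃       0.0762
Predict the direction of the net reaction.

to the right

(NH₄Cl is a pure solid — omitted from Qp.)
Qp = P(NH₃)·P(HCl) = (0.0762)·(0.0391) = 0.00298
Qp = 0.00298 < Kp = 0.0144, so the forward reaction proceeds.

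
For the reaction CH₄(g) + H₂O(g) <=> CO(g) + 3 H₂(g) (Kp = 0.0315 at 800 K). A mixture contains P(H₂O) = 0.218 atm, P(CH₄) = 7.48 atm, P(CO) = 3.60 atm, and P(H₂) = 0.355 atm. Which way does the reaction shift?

in the reverse direction

Qp = P(CO)·P(H₂)³ / (P(CH₄)·P(H₂O)) = (3.60)·(0.355)³ / ((7.48)·(0.218)) = 0.0988
Qp = 0.0988 > Kp = 0.0315, so the reverse reaction proceeds.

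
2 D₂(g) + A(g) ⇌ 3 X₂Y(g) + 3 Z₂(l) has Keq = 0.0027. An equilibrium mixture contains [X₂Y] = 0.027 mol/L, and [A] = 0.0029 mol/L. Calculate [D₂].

(Z₂ is a pure liquid — omitted from Keq.)
At equilibrium, Keq = [X₂Y]³ / ([D₂]²·[A]) = 0.0027.
(0.027)³ / (([D₂])²·(0.0029)) = 0.0027
[D₂]² = 2.51 ⇒ [D₂] = 1.6 mol/L

[D₂] = 1.6 mol/L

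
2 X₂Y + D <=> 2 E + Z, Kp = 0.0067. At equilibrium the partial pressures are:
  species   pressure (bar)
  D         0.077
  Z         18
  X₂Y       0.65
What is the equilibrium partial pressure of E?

P(E) = 0.0035 bar

At equilibrium, Kp = P(E)²·P(Z) / (P(X₂Y)²·P(D)) = 0.0067.
(P(E))²·(18) / ((0.65)²·(0.077)) = 0.0067
P(E)² = 1.21×10⁻⁵ ⇒ P(E) = 0.0035 bar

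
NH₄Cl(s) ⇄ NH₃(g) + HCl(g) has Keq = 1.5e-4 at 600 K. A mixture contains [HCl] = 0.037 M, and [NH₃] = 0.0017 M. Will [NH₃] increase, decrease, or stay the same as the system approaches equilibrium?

increase

(NH₄Cl is a pure solid — omitted from Q.)
Q = [NH₃]·[HCl] = (0.0017)·(0.037) = 6.3e-5
Q = 6.3e-5 < Keq = 1.5e-4: net forward reaction.
NH₃ is a product, so it increases.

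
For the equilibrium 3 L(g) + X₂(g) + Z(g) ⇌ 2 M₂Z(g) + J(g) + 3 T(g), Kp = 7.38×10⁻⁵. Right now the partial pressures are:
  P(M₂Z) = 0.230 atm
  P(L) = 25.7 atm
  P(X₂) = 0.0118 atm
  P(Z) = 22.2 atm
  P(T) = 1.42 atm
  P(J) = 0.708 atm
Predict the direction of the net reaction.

to the right

Qp = P(M₂Z)²·P(J)·P(T)³ / (P(L)³·P(X₂)·P(Z)) = (0.230)²·(0.708)·(1.42)³ / ((25.7)³·(0.0118)·(22.2)) = 2.41×10⁻⁵
Qp = 2.41×10⁻⁵ < Kp = 7.38×10⁻⁵, so the forward reaction proceeds.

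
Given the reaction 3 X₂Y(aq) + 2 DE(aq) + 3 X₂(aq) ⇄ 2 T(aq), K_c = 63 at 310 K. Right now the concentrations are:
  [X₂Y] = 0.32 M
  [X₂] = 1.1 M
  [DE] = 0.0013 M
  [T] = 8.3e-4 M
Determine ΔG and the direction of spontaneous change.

Q_c = [T]² / ([X₂Y]³·[DE]²·[X₂]³) = (8.3e-4)² / ((0.32)³·(0.0013)²·(1.1)³) = 9.35
ΔG = RT ln(Q_c/K_c) = (8.314 J mol⁻¹ K⁻¹)(310 K) × ln(9.35/63)
   = (2.577 kJ/mol)(-1.908) = -4.92 kJ/mol
ΔG < 0, so the forward reaction is spontaneous (proceeds forward).

ΔG = -4.92 kJ/mol; the forward reaction is spontaneous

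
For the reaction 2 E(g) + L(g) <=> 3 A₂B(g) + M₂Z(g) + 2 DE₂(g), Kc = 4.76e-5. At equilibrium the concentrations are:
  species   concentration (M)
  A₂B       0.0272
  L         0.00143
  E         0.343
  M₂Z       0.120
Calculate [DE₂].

At equilibrium, Kc = [A₂B]³·[M₂Z]·[DE₂]² / ([E]²·[L]) = 4.76e-5.
(0.0272)³·(0.120)·([DE₂])² / ((0.343)²·(0.00143)) = 4.76e-5
[DE₂]² = 0.00332 ⇒ [DE₂] = 0.0576 M

[DE₂] = 0.0576 M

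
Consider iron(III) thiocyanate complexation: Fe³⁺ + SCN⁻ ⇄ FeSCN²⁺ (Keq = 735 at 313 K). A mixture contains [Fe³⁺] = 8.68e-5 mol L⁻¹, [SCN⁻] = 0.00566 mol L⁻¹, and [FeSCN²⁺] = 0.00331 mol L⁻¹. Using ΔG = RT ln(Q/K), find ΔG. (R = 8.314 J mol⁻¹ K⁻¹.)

Q = [FeSCN²⁺] / ([Fe³⁺]·[SCN⁻]) = (0.00331) / ((8.68e-5)·(0.00566)) = 6740
ΔG = RT ln(Q/Keq) = (8.314 J mol⁻¹ K⁻¹)(313 K) × ln(6740/735)
   = (2.602 kJ/mol)(2.216) = 5.77 kJ/mol
ΔG > 0, so the forward reaction is non-spontaneous (proceeds in reverse).

ΔG = 5.77 kJ/mol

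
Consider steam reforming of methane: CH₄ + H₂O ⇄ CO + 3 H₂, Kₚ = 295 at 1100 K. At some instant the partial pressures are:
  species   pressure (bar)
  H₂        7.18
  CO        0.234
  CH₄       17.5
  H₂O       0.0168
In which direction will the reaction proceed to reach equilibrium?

neither direction; the system is at equilibrium

Qₚ = P(CO)·P(H₂)³ / (P(CH₄)·P(H₂O)) = (0.234)·(7.18)³ / ((17.5)·(0.0168)) = 295
Qₚ = 295 = Kₚ, so the system is already at equilibrium.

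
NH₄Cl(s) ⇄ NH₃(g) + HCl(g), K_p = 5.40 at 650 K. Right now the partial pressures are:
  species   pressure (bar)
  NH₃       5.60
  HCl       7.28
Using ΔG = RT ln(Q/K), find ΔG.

ΔG = 10.9 kJ/mol

(NH₄Cl is a pure solid — omitted from Q_p.)
Q_p = P(NH₃)·P(HCl) = (5.60)·(7.28) = 40.8
ΔG = RT ln(Q_p/K_p) = (8.314 J mol⁻¹ K⁻¹)(650 K) × ln(40.8/5.40)
   = (5.404 kJ/mol)(2.022) = 10.9 kJ/mol
ΔG > 0, so the forward reaction is non-spontaneous (proceeds in reverse).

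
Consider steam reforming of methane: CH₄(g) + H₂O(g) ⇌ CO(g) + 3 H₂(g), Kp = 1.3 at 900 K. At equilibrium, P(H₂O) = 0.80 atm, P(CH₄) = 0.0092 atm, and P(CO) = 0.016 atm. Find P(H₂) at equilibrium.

At equilibrium, Kp = P(CO)·P(H₂)³ / (P(CH₄)·P(H₂O)) = 1.3.
(0.016)·(P(H₂))³ / ((0.0092)·(0.80)) = 1.3
P(H₂)³ = 0.598 ⇒ P(H₂) = 0.84 atm

P(H₂) = 0.84 atm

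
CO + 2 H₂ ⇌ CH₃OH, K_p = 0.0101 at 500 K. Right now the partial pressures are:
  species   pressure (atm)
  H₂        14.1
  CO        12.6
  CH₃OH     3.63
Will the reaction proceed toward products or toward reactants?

to the right

Q_p = P(CH₃OH) / (P(CO)·P(H₂)²) = (3.63) / ((12.6)·(14.1)²) = 0.00145
Q_p = 0.00145 < K_p = 0.0101, so the forward reaction proceeds.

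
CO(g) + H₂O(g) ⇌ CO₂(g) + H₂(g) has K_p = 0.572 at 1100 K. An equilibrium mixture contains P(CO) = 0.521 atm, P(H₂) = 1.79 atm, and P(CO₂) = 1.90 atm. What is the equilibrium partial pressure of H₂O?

P(H₂O) = 11.4 atm

At equilibrium, K_p = P(CO₂)·P(H₂) / (P(CO)·P(H₂O)) = 0.572.
(1.90)·(1.79) / ((0.521)·(P(H₂O))) = 0.572
P(H₂O) = 11.4 atm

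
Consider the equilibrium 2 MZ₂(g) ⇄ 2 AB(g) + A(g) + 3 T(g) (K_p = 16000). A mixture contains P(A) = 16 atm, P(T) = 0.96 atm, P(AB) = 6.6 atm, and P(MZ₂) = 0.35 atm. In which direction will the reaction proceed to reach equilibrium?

toward products

Q_p = P(AB)²·P(A)·P(T)³ / P(MZ₂)² = (6.6)²·(16)·(0.96)³ / (0.35)² = 5000
Q_p = 5000 < K_p = 16000, so the forward reaction proceeds.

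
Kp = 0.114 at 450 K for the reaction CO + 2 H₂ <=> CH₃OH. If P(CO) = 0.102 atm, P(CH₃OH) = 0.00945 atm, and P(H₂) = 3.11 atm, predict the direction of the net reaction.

Qp = P(CH₃OH) / (P(CO)·P(H₂)²) = (0.00945) / ((0.102)·(3.11)²) = 0.00958
Qp = 0.00958 < Kp = 0.114, so the forward reaction proceeds.

forward (toward products)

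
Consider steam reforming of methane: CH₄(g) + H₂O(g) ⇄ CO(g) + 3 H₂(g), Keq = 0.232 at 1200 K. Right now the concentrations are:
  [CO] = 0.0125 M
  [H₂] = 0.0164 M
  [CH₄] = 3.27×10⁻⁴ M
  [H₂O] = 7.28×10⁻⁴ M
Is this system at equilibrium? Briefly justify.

Q = [CO]·[H₂]³ / ([CH₄]·[H₂O]) = (0.0125)·(0.0164)³ / ((3.27×10⁻⁴)·(7.28×10⁻⁴)) = 0.232
Q = 0.232 = Keq; the system is at equilibrium.

yes, at equilibrium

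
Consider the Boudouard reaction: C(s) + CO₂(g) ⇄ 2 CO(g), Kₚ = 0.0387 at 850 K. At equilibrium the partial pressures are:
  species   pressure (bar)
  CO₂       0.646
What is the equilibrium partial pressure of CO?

(C is a pure solid — omitted from Kₚ.)
At equilibrium, Kₚ = P(CO)² / P(CO₂) = 0.0387.
(P(CO))² / (0.646) = 0.0387
P(CO)² = 0.0250 ⇒ P(CO) = 0.158 bar

P(CO) = 0.158 bar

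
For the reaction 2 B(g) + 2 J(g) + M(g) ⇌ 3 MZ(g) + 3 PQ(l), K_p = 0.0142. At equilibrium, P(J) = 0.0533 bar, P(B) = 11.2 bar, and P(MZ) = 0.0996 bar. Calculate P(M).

P(M) = 0.195 bar

(PQ is a pure liquid — omitted from K_p.)
At equilibrium, K_p = P(MZ)³ / (P(B)²·P(J)²·P(M)) = 0.0142.
(0.0996)³ / ((11.2)²·(0.0533)²·(P(M))) = 0.0142
P(M) = 0.195 bar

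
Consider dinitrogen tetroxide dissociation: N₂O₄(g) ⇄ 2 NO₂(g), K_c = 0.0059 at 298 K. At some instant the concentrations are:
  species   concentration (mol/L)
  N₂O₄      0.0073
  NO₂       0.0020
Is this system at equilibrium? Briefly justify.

Q_c = [NO₂]² / [N₂O₄] = (0.0020)² / (0.0073) = 5.5e-4
Q_c = 5.5e-4 < K_c = 0.0059: net forward reaction.

no; Q < K, reaction proceeds forward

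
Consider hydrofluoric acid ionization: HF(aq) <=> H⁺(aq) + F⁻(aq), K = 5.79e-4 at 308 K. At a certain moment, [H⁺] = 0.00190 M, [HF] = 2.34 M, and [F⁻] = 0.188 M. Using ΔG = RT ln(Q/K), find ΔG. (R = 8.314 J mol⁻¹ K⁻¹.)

Q = [H⁺]·[F⁻] / [HF] = (0.00190)·(0.188) / (2.34) = 1.53e-4
ΔG = RT ln(Q/K) = (8.314 J mol⁻¹ K⁻¹)(308 K) × ln(1.53e-4/5.79e-4)
   = (2.561 kJ/mol)(-1.331) = -3.41 kJ/mol
ΔG < 0, so the forward reaction is spontaneous (proceeds forward).

ΔG = -3.41 kJ/mol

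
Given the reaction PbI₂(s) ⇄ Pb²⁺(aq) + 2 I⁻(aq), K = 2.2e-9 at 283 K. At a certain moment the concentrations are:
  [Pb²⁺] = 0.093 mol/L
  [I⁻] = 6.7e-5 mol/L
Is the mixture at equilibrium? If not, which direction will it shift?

(PbI₂ is a pure solid — omitted from Q.)
Q = [Pb²⁺]·[I⁻]² = (0.093)·(6.7e-5)² = 4.2e-10
Q = 4.2e-10 < K = 2.2e-9: net forward reaction.

no; Q < K, reaction proceeds forward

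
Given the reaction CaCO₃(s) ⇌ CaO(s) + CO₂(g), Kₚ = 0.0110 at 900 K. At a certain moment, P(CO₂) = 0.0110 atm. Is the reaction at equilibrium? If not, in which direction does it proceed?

no net change (already at equilibrium)

(CaCO₃, CaO are pure solids — omitted from Qₚ.)
Qₚ = P(CO₂) = 0.0110
Qₚ = 0.0110 = Kₚ, so the system is already at equilibrium.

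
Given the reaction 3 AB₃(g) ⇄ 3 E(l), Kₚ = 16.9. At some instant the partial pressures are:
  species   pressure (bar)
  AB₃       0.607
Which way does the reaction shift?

(E is a pure liquid — omitted from Qₚ.)
Qₚ = 1 / P(AB₃)³ = 1 / (0.607)³ = 4.47
Qₚ = 4.47 < Kₚ = 16.9, so the forward reaction proceeds.

toward products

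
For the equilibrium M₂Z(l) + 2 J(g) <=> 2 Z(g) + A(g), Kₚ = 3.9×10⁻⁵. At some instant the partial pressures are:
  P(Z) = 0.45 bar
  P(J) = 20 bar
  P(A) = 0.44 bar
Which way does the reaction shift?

in the reverse direction

(M₂Z is a pure liquid — omitted from Qₚ.)
Qₚ = P(Z)²·P(A) / P(J)² = (0.45)²·(0.44) / (20)² = 2.2×10⁻⁴
Qₚ = 2.2×10⁻⁴ > Kₚ = 3.9×10⁻⁵, so the reverse reaction proceeds.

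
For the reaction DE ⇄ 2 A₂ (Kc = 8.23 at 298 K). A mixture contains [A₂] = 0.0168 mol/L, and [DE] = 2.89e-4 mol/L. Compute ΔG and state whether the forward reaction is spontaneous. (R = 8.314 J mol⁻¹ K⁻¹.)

ΔG = -5.28 kJ/mol; the forward reaction is spontaneous

Qc = [A₂]² / [DE] = (0.0168)² / (2.89e-4) = 0.977
ΔG = RT ln(Qc/Kc) = (8.314 J mol⁻¹ K⁻¹)(298 K) × ln(0.977/8.23)
   = (2.478 kJ/mol)(-2.131) = -5.28 kJ/mol
ΔG < 0, so the forward reaction is spontaneous (proceeds forward).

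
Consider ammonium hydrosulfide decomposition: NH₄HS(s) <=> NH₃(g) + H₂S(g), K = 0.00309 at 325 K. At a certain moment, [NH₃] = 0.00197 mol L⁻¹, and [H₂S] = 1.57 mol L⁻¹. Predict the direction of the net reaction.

(NH₄HS is a pure solid — omitted from Q.)
Q = [NH₃]·[H₂S] = (0.00197)·(1.57) = 0.00309
Q = 0.00309 = K, so the system is already at equilibrium.

at equilibrium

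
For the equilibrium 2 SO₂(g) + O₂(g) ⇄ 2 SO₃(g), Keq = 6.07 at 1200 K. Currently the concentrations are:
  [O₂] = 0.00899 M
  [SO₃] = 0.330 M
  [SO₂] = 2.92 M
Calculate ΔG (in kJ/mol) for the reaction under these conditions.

ΔG = -14.5 kJ/mol

Q = [SO₃]² / ([SO₂]²·[O₂]) = (0.330)² / ((2.92)²·(0.00899)) = 1.42
ΔG = RT ln(Q/Keq) = (8.314 J mol⁻¹ K⁻¹)(1200 K) × ln(1.42/6.07)
   = (9.977 kJ/mol)(-1.453) = -14.5 kJ/mol
ΔG < 0, so the forward reaction is spontaneous (proceeds forward).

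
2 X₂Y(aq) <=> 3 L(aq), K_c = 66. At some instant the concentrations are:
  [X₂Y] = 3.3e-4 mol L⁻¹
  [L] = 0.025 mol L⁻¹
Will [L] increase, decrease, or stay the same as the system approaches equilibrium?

Q_c = [L]³ / [X₂Y]² = (0.025)³ / (3.3e-4)² = 140
Q_c = 140 > K_c = 66: net reverse reaction.
L is a product, so it decreases.

decrease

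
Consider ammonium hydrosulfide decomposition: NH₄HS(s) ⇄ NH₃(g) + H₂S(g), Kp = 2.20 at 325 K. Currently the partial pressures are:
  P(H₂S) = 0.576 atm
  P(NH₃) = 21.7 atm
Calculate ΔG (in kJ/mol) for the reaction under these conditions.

ΔG = 4.69 kJ/mol

(NH₄HS is a pure solid — omitted from Qp.)
Qp = P(NH₃)·P(H₂S) = (21.7)·(0.576) = 12.5
ΔG = RT ln(Qp/Kp) = (8.314 J mol⁻¹ K⁻¹)(325 K) × ln(12.5/2.20)
   = (2.702 kJ/mol)(1.737) = 4.69 kJ/mol
ΔG > 0, so the forward reaction is non-spontaneous (proceeds in reverse).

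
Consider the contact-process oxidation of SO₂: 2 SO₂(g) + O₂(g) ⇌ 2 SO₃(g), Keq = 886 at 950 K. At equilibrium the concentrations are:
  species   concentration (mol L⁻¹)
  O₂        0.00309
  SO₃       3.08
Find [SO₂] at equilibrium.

[SO₂] = 1.86 mol L⁻¹

At equilibrium, Keq = [SO₃]² / ([SO₂]²·[O₂]) = 886.
(3.08)² / (([SO₂])²·(0.00309)) = 886
[SO₂]² = 3.47 ⇒ [SO₂] = 1.86 mol L⁻¹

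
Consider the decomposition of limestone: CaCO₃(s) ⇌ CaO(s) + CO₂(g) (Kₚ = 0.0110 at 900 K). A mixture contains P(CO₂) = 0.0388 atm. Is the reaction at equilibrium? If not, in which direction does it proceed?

(CaCO₃, CaO are pure solids — omitted from Qₚ.)
Qₚ = P(CO₂) = 0.0388
Qₚ = 0.0388 > Kₚ = 0.0110, so the reverse reaction proceeds.

reverse (toward reactants)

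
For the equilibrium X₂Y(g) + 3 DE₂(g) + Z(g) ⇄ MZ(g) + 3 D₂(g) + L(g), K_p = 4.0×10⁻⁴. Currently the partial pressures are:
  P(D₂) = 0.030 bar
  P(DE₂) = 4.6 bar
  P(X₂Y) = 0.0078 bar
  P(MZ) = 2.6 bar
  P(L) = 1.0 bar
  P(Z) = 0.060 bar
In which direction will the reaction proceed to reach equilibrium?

Q_p = P(MZ)·P(D₂)³·P(L) / (P(X₂Y)·P(DE₂)³·P(Z)) = (2.6)·(0.030)³·(1.0) / ((0.0078)·(4.6)³·(0.060)) = 0.0015
Q_p = 0.0015 > K_p = 4.0×10⁻⁴, so the reverse reaction proceeds.

reverse (toward reactants)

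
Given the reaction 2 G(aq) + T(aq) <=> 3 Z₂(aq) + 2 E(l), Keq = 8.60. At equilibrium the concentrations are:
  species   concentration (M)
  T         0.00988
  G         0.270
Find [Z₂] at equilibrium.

(E is a pure liquid — omitted from Keq.)
At equilibrium, Keq = [Z₂]³ / ([G]²·[T]) = 8.60.
([Z₂])³ / ((0.270)²·(0.00988)) = 8.60
[Z₂]³ = 0.00619 ⇒ [Z₂] = 0.184 M

[Z₂] = 0.184 M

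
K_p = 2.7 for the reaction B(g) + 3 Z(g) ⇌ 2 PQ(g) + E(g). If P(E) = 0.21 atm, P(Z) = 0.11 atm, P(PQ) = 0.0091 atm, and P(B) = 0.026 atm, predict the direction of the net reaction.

toward products

Q_p = P(PQ)²·P(E) / (P(B)·P(Z)³) = (0.0091)²·(0.21) / ((0.026)·(0.11)³) = 0.50
Q_p = 0.50 < K_p = 2.7, so the forward reaction proceeds.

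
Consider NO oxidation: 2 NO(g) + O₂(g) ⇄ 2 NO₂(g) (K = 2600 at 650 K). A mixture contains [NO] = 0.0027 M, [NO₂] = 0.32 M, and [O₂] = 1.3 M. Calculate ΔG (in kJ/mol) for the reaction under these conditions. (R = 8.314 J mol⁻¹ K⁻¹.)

ΔG = 7.70 kJ/mol

Q = [NO₂]² / ([NO]²·[O₂]) = (0.32)² / ((0.0027)²·(1.3)) = 10800
ΔG = RT ln(Q/K) = (8.314 J mol⁻¹ K⁻¹)(650 K) × ln(10800/2600)
   = (5.404 kJ/mol)(1.424) = 7.70 kJ/mol
ΔG > 0, so the forward reaction is non-spontaneous (proceeds in reverse).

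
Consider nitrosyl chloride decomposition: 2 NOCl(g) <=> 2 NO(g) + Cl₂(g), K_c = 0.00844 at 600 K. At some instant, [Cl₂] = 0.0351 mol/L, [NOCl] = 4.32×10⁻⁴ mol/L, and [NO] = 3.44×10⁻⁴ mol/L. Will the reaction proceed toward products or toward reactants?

toward reactants

Q_c = [NO]²·[Cl₂] / [NOCl]² = (3.44×10⁻⁴)²·(0.0351) / (4.32×10⁻⁴)² = 0.0223
Q_c = 0.0223 > K_c = 0.00844, so the reverse reaction proceeds.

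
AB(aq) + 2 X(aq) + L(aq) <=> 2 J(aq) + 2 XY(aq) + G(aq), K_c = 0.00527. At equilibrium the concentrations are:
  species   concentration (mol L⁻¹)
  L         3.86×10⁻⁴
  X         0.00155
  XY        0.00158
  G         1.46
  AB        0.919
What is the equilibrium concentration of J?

[J] = 0.00111 mol L⁻¹

At equilibrium, K_c = [J]²·[XY]²·[G] / ([AB]·[X]²·[L]) = 0.00527.
([J])²·(0.00158)²·(1.46) / ((0.919)·(0.00155)²·(3.86×10⁻⁴)) = 0.00527
[J]² = 1.23×10⁻⁶ ⇒ [J] = 0.00111 mol L⁻¹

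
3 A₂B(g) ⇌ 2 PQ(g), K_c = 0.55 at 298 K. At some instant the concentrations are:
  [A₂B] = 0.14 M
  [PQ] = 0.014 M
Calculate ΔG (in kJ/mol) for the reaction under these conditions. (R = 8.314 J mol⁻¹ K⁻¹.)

Q_c = [PQ]² / [A₂B]³ = (0.014)² / (0.14)³ = 0.0714
ΔG = RT ln(Q_c/K_c) = (8.314 J mol⁻¹ K⁻¹)(298 K) × ln(0.0714/0.55)
   = (2.478 kJ/mol)(-2.042) = -5.06 kJ/mol
ΔG < 0, so the forward reaction is spontaneous (proceeds forward).

ΔG = -5.06 kJ/mol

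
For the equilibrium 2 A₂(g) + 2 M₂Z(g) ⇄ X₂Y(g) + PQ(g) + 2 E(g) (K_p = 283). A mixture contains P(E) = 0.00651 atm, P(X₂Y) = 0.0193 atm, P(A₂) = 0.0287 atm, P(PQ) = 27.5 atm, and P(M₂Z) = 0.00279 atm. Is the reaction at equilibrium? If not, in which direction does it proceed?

to the left

Q_p = P(X₂Y)·P(PQ)·P(E)² / (P(A₂)²·P(M₂Z)²) = (0.0193)·(27.5)·(0.00651)² / ((0.0287)²·(0.00279)²) = 3510
Q_p = 3510 > K_p = 283, so the reverse reaction proceeds.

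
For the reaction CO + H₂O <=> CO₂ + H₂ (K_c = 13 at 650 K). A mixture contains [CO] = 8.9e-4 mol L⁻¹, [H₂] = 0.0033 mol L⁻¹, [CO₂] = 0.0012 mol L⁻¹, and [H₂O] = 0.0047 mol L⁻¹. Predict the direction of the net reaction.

Q_c = [CO₂]·[H₂] / ([CO]·[H₂O]) = (0.0012)·(0.0033) / ((8.9e-4)·(0.0047)) = 0.95
Q_c = 0.95 < K_c = 13, so the forward reaction proceeds.

in the forward direction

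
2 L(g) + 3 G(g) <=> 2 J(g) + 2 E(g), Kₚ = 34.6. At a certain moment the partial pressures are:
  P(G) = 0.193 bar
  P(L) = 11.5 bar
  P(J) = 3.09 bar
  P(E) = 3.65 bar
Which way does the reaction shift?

Qₚ = P(J)²·P(E)² / (P(L)²·P(G)³) = (3.09)²·(3.65)² / ((11.5)²·(0.193)³) = 134
Qₚ = 134 > Kₚ = 34.6, so the reverse reaction proceeds.

reverse (toward reactants)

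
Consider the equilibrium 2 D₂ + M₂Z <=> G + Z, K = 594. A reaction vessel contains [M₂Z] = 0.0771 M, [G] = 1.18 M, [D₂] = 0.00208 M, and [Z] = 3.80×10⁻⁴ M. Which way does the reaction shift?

Q = [G]·[Z] / ([D₂]²·[M₂Z]) = (1.18)·(3.80×10⁻⁴) / ((0.00208)²·(0.0771)) = 1340
Q = 1340 > K = 594, so the reverse reaction proceeds.

in the reverse direction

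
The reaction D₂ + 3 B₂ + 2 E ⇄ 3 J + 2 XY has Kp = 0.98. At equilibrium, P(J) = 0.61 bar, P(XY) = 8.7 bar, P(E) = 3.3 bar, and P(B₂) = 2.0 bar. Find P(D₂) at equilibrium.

P(D₂) = 0.20 bar

At equilibrium, Kp = P(J)³·P(XY)² / (P(D₂)·P(B₂)³·P(E)²) = 0.98.
(0.61)³·(8.7)² / ((P(D₂))·(2.0)³·(3.3)²) = 0.98
P(D₂) = 0.201 = 0.20 bar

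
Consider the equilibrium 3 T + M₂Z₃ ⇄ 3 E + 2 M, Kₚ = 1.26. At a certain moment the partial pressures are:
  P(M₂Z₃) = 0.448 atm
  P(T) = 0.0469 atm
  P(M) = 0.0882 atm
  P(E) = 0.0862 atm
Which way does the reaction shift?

in the forward direction

Qₚ = P(E)³·P(M)² / (P(T)³·P(M₂Z₃)) = (0.0862)³·(0.0882)² / ((0.0469)³·(0.448)) = 0.108
Qₚ = 0.108 < Kₚ = 1.26, so the forward reaction proceeds.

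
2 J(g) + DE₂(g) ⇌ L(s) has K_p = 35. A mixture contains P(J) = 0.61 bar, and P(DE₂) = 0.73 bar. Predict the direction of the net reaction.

(L is a pure solid — omitted from Q_p.)
Q_p = 1 / (P(J)²·P(DE₂)) = 1 / ((0.61)²·(0.73)) = 3.7
Q_p = 3.7 < K_p = 35, so the forward reaction proceeds.

to the right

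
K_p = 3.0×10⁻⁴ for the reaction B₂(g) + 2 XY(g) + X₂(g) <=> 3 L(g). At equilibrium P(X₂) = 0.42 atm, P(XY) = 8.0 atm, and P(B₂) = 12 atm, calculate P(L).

At equilibrium, K_p = P(L)³ / (P(B₂)·P(XY)²·P(X₂)) = 3.0×10⁻⁴.
(P(L))³ / ((12)·(8.0)²·(0.42)) = 3.0×10⁻⁴
P(L)³ = 0.0968 ⇒ P(L) = 0.46 atm

P(L) = 0.46 atm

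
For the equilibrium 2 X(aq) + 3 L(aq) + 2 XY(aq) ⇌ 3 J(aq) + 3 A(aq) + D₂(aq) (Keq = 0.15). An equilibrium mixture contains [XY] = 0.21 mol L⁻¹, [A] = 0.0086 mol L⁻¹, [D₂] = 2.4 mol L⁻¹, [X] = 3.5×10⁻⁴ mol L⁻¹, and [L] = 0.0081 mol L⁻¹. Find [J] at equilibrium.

At equilibrium, Keq = [J]³·[A]³·[D₂] / ([X]²·[L]³·[XY]²) = 0.15.
([J])³·(0.0086)³·(2.4) / ((3.5×10⁻⁴)²·(0.0081)³·(0.21)²) = 0.15
[J]³ = 2.82×10⁻¹⁰ ⇒ [J] = 6.6×10⁻⁴ mol L⁻¹

[J] = 6.6×10⁻⁴ mol L⁻¹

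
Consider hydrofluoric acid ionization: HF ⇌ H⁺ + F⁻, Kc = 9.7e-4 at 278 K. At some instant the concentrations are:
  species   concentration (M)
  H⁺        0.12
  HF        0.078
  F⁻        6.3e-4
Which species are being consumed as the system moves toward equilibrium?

none (at equilibrium)

Qc = [H⁺]·[F⁻] / [HF] = (0.12)·(6.3e-4) / (0.078) = 9.7e-4
Qc = 9.7e-4 = Kc; the system is at equilibrium.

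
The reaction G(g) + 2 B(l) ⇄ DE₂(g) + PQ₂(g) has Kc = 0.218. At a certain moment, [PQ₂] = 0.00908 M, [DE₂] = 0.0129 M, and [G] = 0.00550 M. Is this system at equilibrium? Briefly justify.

no; Q < K, reaction proceeds forward

(B is a pure liquid — omitted from Qc.)
Qc = [DE₂]·[PQ₂] / [G] = (0.0129)·(0.00908) / (0.00550) = 0.0213
Qc = 0.0213 < Kc = 0.218: net forward reaction.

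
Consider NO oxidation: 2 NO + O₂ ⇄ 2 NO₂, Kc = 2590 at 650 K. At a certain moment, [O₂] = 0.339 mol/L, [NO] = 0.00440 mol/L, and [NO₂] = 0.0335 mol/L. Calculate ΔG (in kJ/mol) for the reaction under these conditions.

ΔG = -14.7 kJ/mol

Qc = [NO₂]² / ([NO]²·[O₂]) = (0.0335)² / ((0.00440)²·(0.339)) = 171
ΔG = RT ln(Qc/Kc) = (8.314 J mol⁻¹ K⁻¹)(650 K) × ln(171/2590)
   = (5.404 kJ/mol)(-2.718) = -14.7 kJ/mol
ΔG < 0, so the forward reaction is spontaneous (proceeds forward).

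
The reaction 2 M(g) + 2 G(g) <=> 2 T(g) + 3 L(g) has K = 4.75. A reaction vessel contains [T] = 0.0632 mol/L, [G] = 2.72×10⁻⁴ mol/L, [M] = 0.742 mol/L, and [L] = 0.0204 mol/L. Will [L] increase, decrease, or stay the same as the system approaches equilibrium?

Q = [T]²·[L]³ / ([M]²·[G]²) = (0.0632)²·(0.0204)³ / ((0.742)²·(2.72×10⁻⁴)²) = 0.832
Q = 0.832 < K = 4.75: net forward reaction.
L is a product, so it increases.

increase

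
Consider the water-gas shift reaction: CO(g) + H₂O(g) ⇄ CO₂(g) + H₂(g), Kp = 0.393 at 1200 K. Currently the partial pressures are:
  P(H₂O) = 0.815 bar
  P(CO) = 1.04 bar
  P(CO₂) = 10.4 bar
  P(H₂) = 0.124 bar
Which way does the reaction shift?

Qp = P(CO₂)·P(H₂) / (P(CO)·P(H₂O)) = (10.4)·(0.124) / ((1.04)·(0.815)) = 1.52
Qp = 1.52 > Kp = 0.393, so the reverse reaction proceeds.

to the left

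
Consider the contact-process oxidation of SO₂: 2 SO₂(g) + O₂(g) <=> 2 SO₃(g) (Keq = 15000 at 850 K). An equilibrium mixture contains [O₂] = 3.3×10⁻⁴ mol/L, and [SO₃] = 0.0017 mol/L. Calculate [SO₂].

At equilibrium, Keq = [SO₃]² / ([SO₂]²·[O₂]) = 15000.
(0.0017)² / (([SO₂])²·(3.3×10⁻⁴)) = 15000
[SO₂]² = 5.84×10⁻⁷ ⇒ [SO₂] = 7.6×10⁻⁴ mol/L

[SO₂] = 7.6×10⁻⁴ mol/L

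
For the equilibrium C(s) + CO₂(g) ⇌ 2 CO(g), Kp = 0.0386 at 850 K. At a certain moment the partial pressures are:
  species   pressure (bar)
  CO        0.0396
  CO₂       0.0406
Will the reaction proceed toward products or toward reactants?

neither direction; the system is at equilibrium

(C is a pure solid — omitted from Qp.)
Qp = P(CO)² / P(CO₂) = (0.0396)² / (0.0406) = 0.0386
Qp = 0.0386 = Kp, so the system is already at equilibrium.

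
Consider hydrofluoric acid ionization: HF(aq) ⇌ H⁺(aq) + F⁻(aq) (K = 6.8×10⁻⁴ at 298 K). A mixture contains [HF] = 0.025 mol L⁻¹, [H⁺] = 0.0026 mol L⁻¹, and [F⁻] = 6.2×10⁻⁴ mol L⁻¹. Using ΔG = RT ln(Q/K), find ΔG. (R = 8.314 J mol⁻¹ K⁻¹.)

Q = [H⁺]·[F⁻] / [HF] = (0.0026)·(6.2×10⁻⁴) / (0.025) = 6.45×10⁻⁵
ΔG = RT ln(Q/K) = (8.314 J mol⁻¹ K⁻¹)(298 K) × ln(6.45×10⁻⁵/6.8×10⁻⁴)
   = (2.478 kJ/mol)(-2.355) = -5.84 kJ/mol
ΔG < 0, so the forward reaction is spontaneous (proceeds forward).

ΔG = -5.84 kJ/mol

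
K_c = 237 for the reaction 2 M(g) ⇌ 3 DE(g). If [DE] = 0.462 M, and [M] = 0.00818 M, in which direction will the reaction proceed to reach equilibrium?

Q_c = [DE]³ / [M]² = (0.462)³ / (0.00818)² = 1470
Q_c = 1470 > K_c = 237, so the reverse reaction proceeds.

in the reverse direction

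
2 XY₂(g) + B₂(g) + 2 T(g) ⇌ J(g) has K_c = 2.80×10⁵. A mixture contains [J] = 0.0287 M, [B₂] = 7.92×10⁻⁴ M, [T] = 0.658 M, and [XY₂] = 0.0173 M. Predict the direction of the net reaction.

at equilibrium

Q_c = [J] / ([XY₂]²·[B₂]·[T]²) = (0.0287) / ((0.0173)²·(7.92×10⁻⁴)·(0.658)²) = 2.80×10⁵
Q_c = 2.80×10⁵ = K_c, so the system is already at equilibrium.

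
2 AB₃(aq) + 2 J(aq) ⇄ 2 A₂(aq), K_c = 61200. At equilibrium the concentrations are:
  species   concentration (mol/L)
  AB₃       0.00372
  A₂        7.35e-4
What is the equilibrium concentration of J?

[J] = 7.99e-4 mol/L

At equilibrium, K_c = [A₂]² / ([AB₃]²·[J]²) = 61200.
(7.35e-4)² / ((0.00372)²·([J])²) = 61200
[J]² = 6.38e-7 ⇒ [J] = 7.99e-4 mol/L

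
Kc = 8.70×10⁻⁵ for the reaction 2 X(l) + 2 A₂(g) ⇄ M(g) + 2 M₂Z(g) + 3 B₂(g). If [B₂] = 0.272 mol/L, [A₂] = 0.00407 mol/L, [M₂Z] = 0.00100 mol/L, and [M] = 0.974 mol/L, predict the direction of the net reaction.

(X is a pure liquid — omitted from Qc.)
Qc = [M]·[M₂Z]²·[B₂]³ / [A₂]² = (0.974)·(0.00100)²·(0.272)³ / (0.00407)² = 0.00118
Qc = 0.00118 > Kc = 8.70×10⁻⁵, so the reverse reaction proceeds.

to the left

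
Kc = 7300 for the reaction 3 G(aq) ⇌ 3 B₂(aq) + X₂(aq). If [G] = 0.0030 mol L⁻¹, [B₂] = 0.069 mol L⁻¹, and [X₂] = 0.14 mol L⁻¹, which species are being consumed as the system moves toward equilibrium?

Qc = [B₂]³·[X₂] / [G]³ = (0.069)³·(0.14) / (0.0030)³ = 1700
Qc = 1700 < Kc = 7300: net forward reaction.

G (reactants)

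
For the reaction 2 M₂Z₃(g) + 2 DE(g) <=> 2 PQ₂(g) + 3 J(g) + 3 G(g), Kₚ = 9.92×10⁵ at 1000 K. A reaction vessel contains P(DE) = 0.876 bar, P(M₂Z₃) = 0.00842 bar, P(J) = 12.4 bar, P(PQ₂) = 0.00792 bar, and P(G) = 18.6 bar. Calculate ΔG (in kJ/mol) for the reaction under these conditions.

Qₚ = P(PQ₂)²·P(J)³·P(G)³ / (P(M₂Z₃)²·P(DE)²) = (0.00792)²·(12.4)³·(18.6)³ / ((0.00842)²·(0.876)²) = 1.41×10⁷
ΔG = RT ln(Qₚ/Kₚ) = (8.314 J mol⁻¹ K⁻¹)(1000 K) × ln(1.41×10⁷/9.92×10⁵)
   = (8.314 kJ/mol)(2.654) = 22.1 kJ/mol
ΔG > 0, so the forward reaction is non-spontaneous (proceeds in reverse).

ΔG = 22.1 kJ/mol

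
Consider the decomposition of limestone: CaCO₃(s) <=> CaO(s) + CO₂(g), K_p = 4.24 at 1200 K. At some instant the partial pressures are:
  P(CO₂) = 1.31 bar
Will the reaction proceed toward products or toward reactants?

forward (toward products)

(CaCO₃, CaO are pure solids — omitted from Q_p.)
Q_p = P(CO₂) = 1.31
Q_p = 1.31 < K_p = 4.24, so the forward reaction proceeds.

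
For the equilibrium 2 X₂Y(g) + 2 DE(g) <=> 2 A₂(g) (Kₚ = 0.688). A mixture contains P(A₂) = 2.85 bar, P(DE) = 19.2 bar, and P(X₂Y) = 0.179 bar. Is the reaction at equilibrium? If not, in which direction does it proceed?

Qₚ = P(A₂)² / (P(X₂Y)²·P(DE)²) = (2.85)² / ((0.179)²·(19.2)²) = 0.688
Qₚ = 0.688 = Kₚ, so the system is already at equilibrium.

at equilibrium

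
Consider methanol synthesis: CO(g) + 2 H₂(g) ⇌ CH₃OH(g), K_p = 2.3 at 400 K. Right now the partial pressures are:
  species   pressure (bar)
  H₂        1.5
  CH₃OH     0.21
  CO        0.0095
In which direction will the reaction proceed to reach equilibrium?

Q_p = P(CH₃OH) / (P(CO)·P(H₂)²) = (0.21) / ((0.0095)·(1.5)²) = 9.8
Q_p = 9.8 > K_p = 2.3, so the reverse reaction proceeds.

toward reactants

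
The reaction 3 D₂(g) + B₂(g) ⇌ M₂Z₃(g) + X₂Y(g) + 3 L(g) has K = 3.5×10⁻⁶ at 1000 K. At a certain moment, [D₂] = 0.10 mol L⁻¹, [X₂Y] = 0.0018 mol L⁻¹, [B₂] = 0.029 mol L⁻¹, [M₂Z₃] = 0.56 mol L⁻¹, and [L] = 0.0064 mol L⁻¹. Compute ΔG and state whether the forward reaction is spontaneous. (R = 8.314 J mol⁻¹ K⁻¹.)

Q = [M₂Z₃]·[X₂Y]·[L]³ / ([D₂]³·[B₂]) = (0.56)·(0.0018)·(0.0064)³ / ((0.10)³·(0.029)) = 9.11×10⁻⁶
ΔG = RT ln(Q/K) = (8.314 J mol⁻¹ K⁻¹)(1000 K) × ln(9.11×10⁻⁶/3.5×10⁻⁶)
   = (8.314 kJ/mol)(0.9566) = 7.95 kJ/mol
ΔG > 0, so the forward reaction is non-spontaneous (proceeds in reverse).

ΔG = 7.95 kJ/mol; the forward reaction is non-spontaneous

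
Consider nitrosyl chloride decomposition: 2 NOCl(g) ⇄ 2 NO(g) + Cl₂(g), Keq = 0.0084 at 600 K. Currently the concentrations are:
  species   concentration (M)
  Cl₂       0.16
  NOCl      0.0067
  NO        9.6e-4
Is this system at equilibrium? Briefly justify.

no; Q < K, reaction proceeds forward

Q = [NO]²·[Cl₂] / [NOCl]² = (9.6e-4)²·(0.16) / (0.0067)² = 0.0033
Q = 0.0033 < Keq = 0.0084: net forward reaction.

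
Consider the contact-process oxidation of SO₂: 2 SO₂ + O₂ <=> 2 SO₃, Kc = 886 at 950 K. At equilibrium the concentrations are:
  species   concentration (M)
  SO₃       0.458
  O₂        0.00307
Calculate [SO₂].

[SO₂] = 0.278 M

At equilibrium, Kc = [SO₃]² / ([SO₂]²·[O₂]) = 886.
(0.458)² / (([SO₂])²·(0.00307)) = 886
[SO₂]² = 0.0771 ⇒ [SO₂] = 0.278 M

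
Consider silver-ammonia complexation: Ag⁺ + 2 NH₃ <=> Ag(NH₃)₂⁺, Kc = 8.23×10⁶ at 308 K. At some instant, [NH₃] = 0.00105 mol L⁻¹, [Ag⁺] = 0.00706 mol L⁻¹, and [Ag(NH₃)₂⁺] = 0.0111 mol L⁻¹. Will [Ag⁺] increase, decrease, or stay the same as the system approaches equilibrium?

decrease

Qc = [Ag(NH₃)₂⁺] / ([Ag⁺]·[NH₃]²) = (0.0111) / ((0.00706)·(0.00105)²) = 1.43×10⁶
Qc = 1.43×10⁶ < Kc = 8.23×10⁶: net forward reaction.
Ag⁺ is a reactant, so it decreases.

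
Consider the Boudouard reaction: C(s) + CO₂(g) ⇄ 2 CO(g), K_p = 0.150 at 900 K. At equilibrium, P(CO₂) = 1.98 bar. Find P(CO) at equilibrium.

P(CO) = 0.545 bar

(C is a pure solid — omitted from K_p.)
At equilibrium, K_p = P(CO)² / P(CO₂) = 0.150.
(P(CO))² / (1.98) = 0.150
P(CO)² = 0.297 ⇒ P(CO) = 0.545 bar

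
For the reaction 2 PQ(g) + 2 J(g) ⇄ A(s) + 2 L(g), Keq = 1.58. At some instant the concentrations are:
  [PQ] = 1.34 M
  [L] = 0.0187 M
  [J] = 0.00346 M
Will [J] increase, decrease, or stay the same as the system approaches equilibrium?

(A is a pure solid — omitted from Q.)
Q = [L]² / ([PQ]²·[J]²) = (0.0187)² / ((1.34)²·(0.00346)²) = 16.3
Q = 16.3 > Keq = 1.58: net reverse reaction.
J is a reactant, so it increases.

increase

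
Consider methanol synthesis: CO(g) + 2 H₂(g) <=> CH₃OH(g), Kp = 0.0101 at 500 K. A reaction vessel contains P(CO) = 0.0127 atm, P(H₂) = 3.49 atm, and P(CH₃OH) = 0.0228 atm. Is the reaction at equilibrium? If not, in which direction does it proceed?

Qp = P(CH₃OH) / (P(CO)·P(H₂)²) = (0.0228) / ((0.0127)·(3.49)²) = 0.147
Qp = 0.147 > Kp = 0.0101, so the reverse reaction proceeds.

reverse (toward reactants)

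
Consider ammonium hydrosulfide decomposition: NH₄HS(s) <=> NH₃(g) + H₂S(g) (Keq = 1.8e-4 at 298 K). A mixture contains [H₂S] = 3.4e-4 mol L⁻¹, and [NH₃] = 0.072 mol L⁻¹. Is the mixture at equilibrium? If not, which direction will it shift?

no; Q < K, reaction proceeds forward

(NH₄HS is a pure solid — omitted from Q.)
Q = [NH₃]·[H₂S] = (0.072)·(3.4e-4) = 2.4e-5
Q = 2.4e-5 < Keq = 1.8e-4: net forward reaction.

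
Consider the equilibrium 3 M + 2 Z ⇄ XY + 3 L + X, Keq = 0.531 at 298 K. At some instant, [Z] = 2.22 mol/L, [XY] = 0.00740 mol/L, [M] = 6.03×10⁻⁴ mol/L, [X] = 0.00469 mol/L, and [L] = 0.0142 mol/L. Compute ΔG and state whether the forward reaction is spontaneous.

Q = [XY]·[L]³·[X] / ([M]³·[Z]²) = (0.00740)·(0.0142)³·(0.00469) / ((6.03×10⁻⁴)³·(2.22)²) = 0.0920
ΔG = RT ln(Q/Keq) = (8.314 J mol⁻¹ K⁻¹)(298 K) × ln(0.0920/0.531)
   = (2.478 kJ/mol)(-1.753) = -4.34 kJ/mol
ΔG < 0, so the forward reaction is spontaneous (proceeds forward).

ΔG = -4.34 kJ/mol; the forward reaction is spontaneous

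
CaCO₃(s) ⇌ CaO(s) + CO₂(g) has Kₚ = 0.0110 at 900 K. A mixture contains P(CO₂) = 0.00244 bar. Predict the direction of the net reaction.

in the forward direction

(CaCO₃, CaO are pure solids — omitted from Qₚ.)
Qₚ = P(CO₂) = 0.00244
Qₚ = 0.00244 < Kₚ = 0.0110, so the forward reaction proceeds.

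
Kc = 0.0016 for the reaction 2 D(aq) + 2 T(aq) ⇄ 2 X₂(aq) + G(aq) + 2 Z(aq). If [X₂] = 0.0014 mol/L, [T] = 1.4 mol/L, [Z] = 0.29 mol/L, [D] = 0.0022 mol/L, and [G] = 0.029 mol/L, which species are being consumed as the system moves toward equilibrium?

D, T (reactants)

Qc = [X₂]²·[G]·[Z]² / ([D]²·[T]²) = (0.0014)²·(0.029)·(0.29)² / ((0.0022)²·(1.4)²) = 5.0×10⁻⁴
Qc = 5.0×10⁻⁴ < Kc = 0.0016: net forward reaction.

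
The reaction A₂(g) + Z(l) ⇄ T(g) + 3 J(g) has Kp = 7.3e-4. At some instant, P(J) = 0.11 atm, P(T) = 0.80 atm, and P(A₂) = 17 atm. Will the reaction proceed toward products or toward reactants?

in the forward direction

(Z is a pure liquid — omitted from Qp.)
Qp = P(T)·P(J)³ / P(A₂) = (0.80)·(0.11)³ / (17) = 6.3e-5
Qp = 6.3e-5 < Kp = 7.3e-4, so the forward reaction proceeds.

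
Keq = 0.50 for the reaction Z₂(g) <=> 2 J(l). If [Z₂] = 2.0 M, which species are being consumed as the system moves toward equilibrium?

none (at equilibrium)

(J is a pure liquid — omitted from Q.)
Q = 1 / [Z₂] = 1 / (2.0) = 0.50
Q = 0.50 = Keq; the system is at equilibrium.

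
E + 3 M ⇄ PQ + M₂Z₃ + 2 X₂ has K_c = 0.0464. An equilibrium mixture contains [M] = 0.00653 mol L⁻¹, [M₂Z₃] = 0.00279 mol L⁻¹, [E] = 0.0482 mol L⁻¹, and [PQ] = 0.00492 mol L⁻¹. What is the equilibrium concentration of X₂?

At equilibrium, K_c = [PQ]·[M₂Z₃]·[X₂]² / ([E]·[M]³) = 0.0464.
(0.00492)·(0.00279)·([X₂])² / ((0.0482)·(0.00653)³) = 0.0464
[X₂]² = 4.54×10⁻⁵ ⇒ [X₂] = 0.00674 mol L⁻¹

[X₂] = 0.00674 mol L⁻¹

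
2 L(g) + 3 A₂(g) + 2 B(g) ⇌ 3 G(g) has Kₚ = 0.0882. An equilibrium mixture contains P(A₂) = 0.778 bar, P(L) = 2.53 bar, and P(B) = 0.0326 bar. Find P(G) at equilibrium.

P(G) = 0.0656 bar

At equilibrium, Kₚ = P(G)³ / (P(L)²·P(A₂)³·P(B)²) = 0.0882.
(P(G))³ / ((2.53)²·(0.778)³·(0.0326)²) = 0.0882
P(G)³ = 2.83×10⁻⁴ ⇒ P(G) = 0.0656 bar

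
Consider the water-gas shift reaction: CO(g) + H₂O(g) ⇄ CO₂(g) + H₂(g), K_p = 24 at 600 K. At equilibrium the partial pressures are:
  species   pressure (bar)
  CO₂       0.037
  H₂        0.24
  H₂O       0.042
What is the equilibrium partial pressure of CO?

At equilibrium, K_p = P(CO₂)·P(H₂) / (P(CO)·P(H₂O)) = 24.
(0.037)·(0.24) / ((P(CO))·(0.042)) = 24
P(CO) = 0.00881 = 0.0088 bar

P(CO) = 0.0088 bar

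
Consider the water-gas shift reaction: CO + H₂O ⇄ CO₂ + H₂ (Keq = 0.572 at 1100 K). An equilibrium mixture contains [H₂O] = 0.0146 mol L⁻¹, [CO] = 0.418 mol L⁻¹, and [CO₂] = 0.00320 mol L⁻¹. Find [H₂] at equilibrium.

[H₂] = 1.09 mol L⁻¹

At equilibrium, Keq = [CO₂]·[H₂] / ([CO]·[H₂O]) = 0.572.
(0.00320)·([H₂]) / ((0.418)·(0.0146)) = 0.572
[H₂] = 1.09 mol L⁻¹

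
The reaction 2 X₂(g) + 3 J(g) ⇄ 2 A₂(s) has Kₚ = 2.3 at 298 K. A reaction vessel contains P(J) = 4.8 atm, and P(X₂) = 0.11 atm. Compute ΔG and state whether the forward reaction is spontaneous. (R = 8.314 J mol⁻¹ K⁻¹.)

ΔG = -2.79 kJ/mol; the forward reaction is spontaneous

(A₂ is a pure solid — omitted from Qₚ.)
Qₚ = 1 / (P(X₂)²·P(J)³) = 1 / ((0.11)²·(4.8)³) = 0.747
ΔG = RT ln(Qₚ/Kₚ) = (8.314 J mol⁻¹ K⁻¹)(298 K) × ln(0.747/2.3)
   = (2.478 kJ/mol)(-1.125) = -2.79 kJ/mol
ΔG < 0, so the forward reaction is spontaneous (proceeds forward).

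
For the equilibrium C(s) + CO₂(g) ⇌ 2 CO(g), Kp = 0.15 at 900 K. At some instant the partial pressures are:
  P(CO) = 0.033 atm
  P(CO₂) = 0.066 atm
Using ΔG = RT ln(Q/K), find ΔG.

ΔG = -16.5 kJ/mol

(C is a pure solid — omitted from Qp.)
Qp = P(CO)² / P(CO₂) = (0.033)² / (0.066) = 0.0165
ΔG = RT ln(Qp/Kp) = (8.314 J mol⁻¹ K⁻¹)(900 K) × ln(0.0165/0.15)
   = (7.483 kJ/mol)(-2.207) = -16.5 kJ/mol
ΔG < 0, so the forward reaction is spontaneous (proceeds forward).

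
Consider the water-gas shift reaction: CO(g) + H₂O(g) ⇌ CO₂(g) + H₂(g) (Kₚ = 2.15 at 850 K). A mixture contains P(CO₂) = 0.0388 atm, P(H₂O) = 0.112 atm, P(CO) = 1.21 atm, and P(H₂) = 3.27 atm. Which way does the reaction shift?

Qₚ = P(CO₂)·P(H₂) / (P(CO)·P(H₂O)) = (0.0388)·(3.27) / ((1.21)·(0.112)) = 0.936
Qₚ = 0.936 < Kₚ = 2.15, so the forward reaction proceeds.

forward (toward products)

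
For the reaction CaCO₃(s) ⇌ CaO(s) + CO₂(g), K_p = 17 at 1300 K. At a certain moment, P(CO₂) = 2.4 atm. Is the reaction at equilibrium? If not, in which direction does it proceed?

in the forward direction

(CaCO₃, CaO are pure solids — omitted from Q_p.)
Q_p = P(CO₂) = 2.4
Q_p = 2.4 < K_p = 17, so the forward reaction proceeds.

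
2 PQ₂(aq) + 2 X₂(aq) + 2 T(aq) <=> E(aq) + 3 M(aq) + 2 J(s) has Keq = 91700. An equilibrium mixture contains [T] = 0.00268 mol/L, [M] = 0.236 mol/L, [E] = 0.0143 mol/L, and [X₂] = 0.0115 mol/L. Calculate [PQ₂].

[PQ₂] = 1.47 mol/L

(J is a pure solid — omitted from Keq.)
At equilibrium, Keq = [E]·[M]³ / ([PQ₂]²·[X₂]²·[T]²) = 91700.
(0.0143)·(0.236)³ / (([PQ₂])²·(0.0115)²·(0.00268)²) = 91700
[PQ₂]² = 2.16 ⇒ [PQ₂] = 1.47 mol/L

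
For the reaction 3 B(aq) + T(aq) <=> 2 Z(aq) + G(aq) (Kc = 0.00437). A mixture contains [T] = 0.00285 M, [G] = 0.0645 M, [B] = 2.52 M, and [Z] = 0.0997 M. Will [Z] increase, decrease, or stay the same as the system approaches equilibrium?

Qc = [Z]²·[G] / ([B]³·[T]) = (0.0997)²·(0.0645) / ((2.52)³·(0.00285)) = 0.0141
Qc = 0.0141 > Kc = 0.00437: net reverse reaction.
Z is a product, so it decreases.

decrease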